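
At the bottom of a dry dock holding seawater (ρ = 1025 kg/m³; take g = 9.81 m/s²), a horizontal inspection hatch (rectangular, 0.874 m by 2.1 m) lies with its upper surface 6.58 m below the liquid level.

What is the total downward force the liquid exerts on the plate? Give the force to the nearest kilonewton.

γ = ρg = 1025 × 9.81 / 1000 = 10.05525 kN/m³.
The plate is horizontal, so pressure is uniform at p = γ·h = 10.05525 × 6.58 = 66.1635 kN/m².
A = 0.874 × 2.1 = 1.8354 m².
F = p·A = 66.1635 × 1.8354 = 121.436 kN.

F ≈ 121 kN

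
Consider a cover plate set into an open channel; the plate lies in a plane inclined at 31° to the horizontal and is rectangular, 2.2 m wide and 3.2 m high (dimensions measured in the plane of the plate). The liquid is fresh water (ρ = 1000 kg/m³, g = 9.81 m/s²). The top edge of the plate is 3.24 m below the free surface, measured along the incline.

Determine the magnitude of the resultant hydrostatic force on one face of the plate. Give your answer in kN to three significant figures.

F ≈ 172 kN

γ = ρg = 1000 × 9.81 = 9810 N/m³ = 9.81 kN/m³.
Let θ = 31° be the plate's angle to the horizontal; measure y along the incline from where the plane meets the free surface. Vertical depth h = y·sinθ with sinθ = 0.515038.
The centroid lies 3.2/2 = 1.6 m below the top edge, so y_c = 3.24 + 1.6 = 4.84 m and h_c = 4.84 × 0.515038 = 2.49278 m.
A = 2.2 × 3.2 = 7.04 m².
Resultant F = γ·h_c·A = 9.81 × 2.49278 × 7.04 = 172.157 kN.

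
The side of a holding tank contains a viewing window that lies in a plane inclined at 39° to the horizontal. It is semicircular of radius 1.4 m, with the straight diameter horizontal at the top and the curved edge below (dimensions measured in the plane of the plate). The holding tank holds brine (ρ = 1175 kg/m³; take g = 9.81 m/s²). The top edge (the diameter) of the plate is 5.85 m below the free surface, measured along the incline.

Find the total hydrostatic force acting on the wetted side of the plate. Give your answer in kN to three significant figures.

F ≈ 144 kN

γ = ρg = 1175 × 9.81 / 1000 = 11.52675 kN/m³.
Let θ = 39° be the plate's angle to the horizontal; measure y along the incline from where the plane meets the free surface. Vertical depth h = y·sinθ with sinθ = 0.629320.
The centroid of a semicircle lies 4r/(3π) = 0.594178 m from the diameter, here below the top edge, so y_c = 5.85 + 0.594178 = 6.44418 m and h_c = 6.44418 × 0.629320 = 4.05545 m.
A = πr²/2 = π × 1.4²/2 = 3.07876 m².
Resultant F = γ·h_c·A = 11.52675 × 4.05545 × 3.07876 = 143.92 kN.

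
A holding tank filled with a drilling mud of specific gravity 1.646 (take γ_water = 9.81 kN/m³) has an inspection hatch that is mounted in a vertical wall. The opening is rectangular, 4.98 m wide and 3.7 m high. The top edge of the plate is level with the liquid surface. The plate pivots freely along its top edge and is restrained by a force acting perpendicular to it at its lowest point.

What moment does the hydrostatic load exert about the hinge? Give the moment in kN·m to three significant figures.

M ≈ 1360 kN·m

γ = 1.646 × 9.81 = 16.14726 kN/m³.
The centroid lies 3.7/2 = 1.85 m below the top edge, so the centroid depth is h_c = 1.85 m.
A = 4.98 × 3.7 = 18.426 m².
Resultant F = γ·h_c·A = 16.14726 × 1.85 × 18.426 = 550.429 kN.
I_c = b·h³/12 = 4.98 × 3.7³/12 = 21.021 m⁴.
Centre of pressure: y_p = y_c + I_c/(y_c·A) = 1.85 + 21.021/(1.85 × 18.426) = 1.85 + 0.616667 = 2.46667 m along the plane.
The resultant acts 1.85 + 0.616667 = 2.46667 m (along the plate) below the hinge at the top edge, so the moment about the hinge is M = F × 2.46667 = 550.429 × 2.46667 = 1357.73 kN·m.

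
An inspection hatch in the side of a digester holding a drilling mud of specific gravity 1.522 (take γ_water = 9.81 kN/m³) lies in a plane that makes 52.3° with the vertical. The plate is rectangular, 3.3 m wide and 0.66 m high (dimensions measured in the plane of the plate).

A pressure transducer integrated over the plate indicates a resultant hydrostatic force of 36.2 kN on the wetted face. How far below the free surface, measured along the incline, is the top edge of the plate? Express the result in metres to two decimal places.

y_top ≈ 1.49 m

γ = 1.522 × 9.81 = 14.93082 kN/m³.
A = 3.3 × 0.66 = 2.178 m².
From F = γ·h_c·A, the centroid depth is h_c = 36.2/(14.93082 × 2.178) = 1.11318 m.
The plate makes 52.3° with the vertical, i.e. θ = 90° − 52.3° = 37.7° to the horizontal. Measuring y along the incline from the free-surface line, vertical depth h = y·sinθ with sinθ = 0.611527.
Along the incline, y_c = h_c/sinθ = 1.11318/0.611527 = 1.82033 m.
The centroid lies 0.66/2 = 0.33 m below the top edge, so the top edge sits at y_top = 1.82033 − 0.33 = 1.49033 m along the incline.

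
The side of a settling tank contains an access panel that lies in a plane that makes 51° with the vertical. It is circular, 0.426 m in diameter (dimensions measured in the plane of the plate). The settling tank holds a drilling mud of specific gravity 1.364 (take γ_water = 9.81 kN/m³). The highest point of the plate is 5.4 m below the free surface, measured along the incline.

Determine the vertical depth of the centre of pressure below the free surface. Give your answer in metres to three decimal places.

h_p = 3.534 m

γ = 1.364 × 9.81 = 13.38084 kN/m³.
The plate makes 51° with the vertical, i.e. θ = 90° − 51° = 39° to the horizontal. Measuring y along the incline from the free-surface line, vertical depth h = y·sinθ with sinθ = 0.629320.
The centroid is at the centre, 0.213 m below the top of the plate, so y_c = 5.4 + 0.213 = 5.613 m and h_c = 5.613 × 0.629320 = 3.53237 m.
A = π(0.213)² = 0.142531 m².
Resultant F = γ·h_c·A = 13.38084 × 3.53237 × 0.142531 = 6.73688 kN.
I_c = πr⁴/4 = π × 0.213⁴/4 = 0.00161662 m⁴.
Centre of pressure: y_p = y_c + I_c/(y_c·A) = 5.613 + 0.00161662/(5.613 × 0.142531) = 5.613 + 0.00202071 = 5.61502 m along the plane.
Vertically, h_p = y_p·sinθ = 5.61502 × 0.629320 = 3.53364 m.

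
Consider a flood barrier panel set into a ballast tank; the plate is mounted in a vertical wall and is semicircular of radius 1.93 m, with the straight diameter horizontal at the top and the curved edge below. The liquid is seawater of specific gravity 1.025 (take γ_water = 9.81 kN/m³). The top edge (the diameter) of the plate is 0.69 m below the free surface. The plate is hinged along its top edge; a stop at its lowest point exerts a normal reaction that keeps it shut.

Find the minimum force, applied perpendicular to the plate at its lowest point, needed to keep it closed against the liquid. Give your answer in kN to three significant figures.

P ≈ 45.6 kN

γ = 1.025 × 9.81 = 10.05525 kN/m³.
The centroid of a semicircle lies 4r/(3π) = 0.819117 m from the diameter, here below the top edge, so the centroid depth is h_c = 0.69 + 0.819117 = 1.50912 m.
A = πr²/2 = π × 1.93²/2 = 5.85106 m².
Resultant F = γ·h_c·A = 10.05525 × 1.50912 × 5.85106 = 88.7874 kN.
I_c = (π/8 − 8/(9π))·r⁴ = 0.109757 × 1.93⁴ = 1.52287 m⁴.
Centre of pressure: y_p = y_c + I_c/(y_c·A) = 1.50912 + 1.52287/(1.50912 × 5.85106) = 1.50912 + 0.172466 = 1.68159 m along the plane.
The resultant acts 0.819117 + 0.172466 = 0.991583 m (along the plate) below the hinge at the top edge, so the moment about the hinge is M = F × 0.991583 = 88.7874 × 0.991583 = 88.0401 kN·m.
A normal force at the bottom, 1.93 m from the hinge, must supply this moment: P = 88.0401/1.93 = 45.6166 kN.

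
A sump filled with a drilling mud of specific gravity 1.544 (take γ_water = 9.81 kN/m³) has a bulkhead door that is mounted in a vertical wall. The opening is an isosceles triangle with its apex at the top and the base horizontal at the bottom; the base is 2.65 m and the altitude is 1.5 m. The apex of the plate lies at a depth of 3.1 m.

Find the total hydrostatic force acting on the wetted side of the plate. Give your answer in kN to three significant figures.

F ≈ 123 kN

γ = 1.544 × 9.81 = 15.14664 kN/m³.
With the apex up, the centroid sits 2h/3 = 2 × 1.5/3 = 1 m below the apex, so the centroid depth is h_c = 3.1 + 1 = 4.1 m.
A = ½ × 2.65 × 1.5 = 1.9875 m².
Resultant F = γ·h_c·A = 15.14664 × 4.1 × 1.9875 = 123.426 kN.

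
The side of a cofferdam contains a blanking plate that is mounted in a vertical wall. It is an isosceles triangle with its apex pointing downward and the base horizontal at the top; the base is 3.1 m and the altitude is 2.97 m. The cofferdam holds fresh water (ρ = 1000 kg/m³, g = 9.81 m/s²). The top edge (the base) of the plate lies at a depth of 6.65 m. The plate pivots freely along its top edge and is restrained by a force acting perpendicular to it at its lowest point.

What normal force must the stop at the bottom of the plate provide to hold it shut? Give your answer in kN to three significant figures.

γ = ρg = 1000 × 9.81 = 9810 N/m³ = 9.81 kN/m³.
With the apex down, the centroid sits h/3 = 2.97/3 = 0.99 m below the base (the top edge), so the centroid depth is h_c = 6.65 + 0.99 = 7.64 m.
A = ½ × 3.1 × 2.97 = 4.6035 m².
Resultant F = γ·h_c·A = 9.81 × 7.64 × 4.6035 = 345.025 kN.
I_c = b·h³/36 = 3.1 × 2.97³/36 = 2.25595 m⁴.
Centre of pressure: y_p = y_c + I_c/(y_c·A) = 7.64 + 2.25595/(7.64 × 4.6035) = 7.64 + 0.0641428 = 7.70414 m along the plane.
The resultant acts 0.99 + 0.0641428 = 1.05414 m (along the plate) below the hinge at the top edge, so the moment about the hinge is M = F × 1.05414 = 345.025 × 1.05414 = 363.705 kN·m.
A normal force at the bottom, 2.97 m from the hinge, must supply this moment: P = 363.705/2.97 = 122.46 kN.

P ≈ 122 kN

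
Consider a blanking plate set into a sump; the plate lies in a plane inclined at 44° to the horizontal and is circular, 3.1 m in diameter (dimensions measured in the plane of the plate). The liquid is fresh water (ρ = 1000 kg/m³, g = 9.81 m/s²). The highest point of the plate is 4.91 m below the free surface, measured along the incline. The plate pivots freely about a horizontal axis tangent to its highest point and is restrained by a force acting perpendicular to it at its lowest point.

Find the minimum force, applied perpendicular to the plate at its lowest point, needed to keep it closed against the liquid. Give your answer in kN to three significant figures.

P ≈ 176 kN

γ = ρg = 1000 × 9.81 = 9810 N/m³ = 9.81 kN/m³.
Let θ = 44° be the plate's angle to the horizontal; measure y along the incline from where the plane meets the free surface. Vertical depth h = y·sinθ with sinθ = 0.694658.
The centroid is at the centre, 1.55 m below the top of the plate, so y_c = 4.91 + 1.55 = 6.46 m and h_c = 6.46 × 0.694658 = 4.48749 m.
A = π(1.55)² = 7.54768 m².
Resultant F = γ·h_c·A = 9.81 × 4.48749 × 7.54768 = 332.266 kN.
I_c = πr⁴/4 = π × 1.55⁴/4 = 4.53332 m⁴.
Centre of pressure: y_p = y_c + I_c/(y_c·A) = 6.46 + 4.53332/(6.46 × 7.54768) = 6.46 + 0.0929759 = 6.55298 m along the plane.
The resultant acts 1.55 + 0.0929759 = 1.64298 m (along the plate) below the hinge at the top edge, so the moment about the hinge is M = F × 1.64298 = 332.266 × 1.64298 = 545.906 kN·m.
A normal force at the bottom, 3.1 m from the hinge, must supply this moment: P = 545.906/3.1 = 176.099 kN.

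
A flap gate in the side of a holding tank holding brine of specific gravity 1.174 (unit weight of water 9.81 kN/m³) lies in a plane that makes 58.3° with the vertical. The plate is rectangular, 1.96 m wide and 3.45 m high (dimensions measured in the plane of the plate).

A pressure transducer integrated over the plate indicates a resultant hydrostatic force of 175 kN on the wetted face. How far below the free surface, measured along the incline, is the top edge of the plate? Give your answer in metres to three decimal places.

y_top ≈ 2.551 m

γ = 1.174 × 9.81 = 11.51694 kN/m³.
A = 1.96 × 3.45 = 6.762 m².
From F = γ·h_c·A, the centroid depth is h_c = 175/(11.51694 × 6.762) = 2.24712 m.
The plate makes 58.3° with the vertical, i.e. θ = 90° − 58.3° = 31.7° to the horizontal. Measuring y along the incline from the free-surface line, vertical depth h = y·sinθ with sinθ = 0.525472.
Along the incline, y_c = h_c/sinθ = 2.24712/0.525472 = 4.27638 m.
The centroid lies 3.45/2 = 1.725 m below the top edge, so the top edge sits at y_top = 4.27638 − 1.725 = 2.55138 m along the incline.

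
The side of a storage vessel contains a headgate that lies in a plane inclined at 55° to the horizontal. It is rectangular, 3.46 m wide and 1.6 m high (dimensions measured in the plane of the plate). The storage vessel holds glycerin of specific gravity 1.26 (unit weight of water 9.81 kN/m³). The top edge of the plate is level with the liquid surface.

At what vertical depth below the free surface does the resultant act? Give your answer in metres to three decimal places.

h_p = 0.874 m

γ = 1.26 × 9.81 = 12.3606 kN/m³.
Let θ = 55° be the plate's angle to the horizontal; measure y along the incline from where the plane meets the free surface. Vertical depth h = y·sinθ with sinθ = 0.819152.
The centroid lies 1.6/2 = 0.8 m below the top edge, so y_c = 0.8 m and h_c = 0.8 × 0.819152 = 0.655322 m.
A = 3.46 × 1.6 = 5.536 m².
Resultant F = γ·h_c·A = 12.3606 × 0.655322 × 5.536 = 44.8426 kN.
I_c = b·h³/12 = 3.46 × 1.6³/12 = 1.18101 m⁴.
Centre of pressure: y_p = y_c + I_c/(y_c·A) = 0.8 + 1.18101/(0.8 × 5.536) = 0.8 + 0.266666 = 1.06667 m along the plane.
Vertically, h_p = y_p·sinθ = 1.06667 × 0.819152 = 0.873765 m.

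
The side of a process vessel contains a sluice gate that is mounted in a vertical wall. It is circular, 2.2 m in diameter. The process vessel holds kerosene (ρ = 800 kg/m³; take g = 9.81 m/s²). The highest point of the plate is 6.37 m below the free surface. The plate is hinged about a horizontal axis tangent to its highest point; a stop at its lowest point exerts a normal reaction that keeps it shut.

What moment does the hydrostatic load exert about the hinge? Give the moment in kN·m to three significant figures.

M ≈ 254 kN·m

γ = ρg = 800 × 9.81 / 1000 = 7.848 kN/m³.
The centroid is at the centre, 1.1 m below the top of the plate, so the centroid depth is h_c = 6.37 + 1.1 = 7.47 m.
A = π(1.1)² = 3.80133 m².
Resultant F = γ·h_c·A = 7.848 × 7.47 × 3.80133 = 222.851 kN.
I_c = πr⁴/4 = π × 1.1⁴/4 = 1.1499 m⁴.
Centre of pressure: y_p = y_c + I_c/(y_c·A) = 7.47 + 1.1499/(7.47 × 3.80133) = 7.47 + 0.0404952 = 7.5105 m along the plane.
The resultant acts 1.1 + 0.0404952 = 1.1405 m (along the plate) below the hinge at the top edge, so the moment about the hinge is M = F × 1.1405 = 222.851 × 1.1405 = 254.162 kN·m.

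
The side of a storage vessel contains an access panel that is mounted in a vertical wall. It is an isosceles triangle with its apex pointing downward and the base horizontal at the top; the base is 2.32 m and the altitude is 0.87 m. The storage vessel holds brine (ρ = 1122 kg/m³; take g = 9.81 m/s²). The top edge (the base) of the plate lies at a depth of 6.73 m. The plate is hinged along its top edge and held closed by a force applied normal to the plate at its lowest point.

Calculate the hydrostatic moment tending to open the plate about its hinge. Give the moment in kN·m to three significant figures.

γ = ρg = 1122 × 9.81 / 1000 = 11.00682 kN/m³.
With the apex down, the centroid sits h/3 = 0.87/3 = 0.29 m below the base (the top edge), so the centroid depth is h_c = 6.73 + 0.29 = 7.02 m.
A = ½ × 2.32 × 0.87 = 1.0092 m².
Resultant F = γ·h_c·A = 11.00682 × 7.02 × 1.0092 = 77.9787 kN.
I_c = b·h³/36 = 2.32 × 0.87³/36 = 0.0424369 m⁴.
Centre of pressure: y_p = y_c + I_c/(y_c·A) = 7.02 + 0.0424369/(7.02 × 1.0092) = 7.02 + 0.00599003 = 7.02599 m along the plane.
The resultant acts 0.29 + 0.00599003 = 0.29599 m (along the plate) below the hinge at the top edge, so the moment about the hinge is M = F × 0.29599 = 77.9787 × 0.29599 = 23.0809 kN·m.

M ≈ 23.1 kN·m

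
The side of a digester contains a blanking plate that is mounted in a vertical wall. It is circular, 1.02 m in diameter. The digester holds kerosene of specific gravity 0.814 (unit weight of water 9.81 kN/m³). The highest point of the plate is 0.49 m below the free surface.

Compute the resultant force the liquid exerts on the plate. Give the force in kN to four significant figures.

F ≈ 6.525 kN

γ = 0.814 × 9.81 = 7.98534 kN/m³.
The centroid is at the centre, 0.51 m below the top of the plate, so the centroid depth is h_c = 0.49 + 0.51 = 1 m.
A = π(0.51)² = 0.817128 m².
Resultant F = γ·h_c·A = 7.98534 × 1 × 0.817128 = 6.52504 kN.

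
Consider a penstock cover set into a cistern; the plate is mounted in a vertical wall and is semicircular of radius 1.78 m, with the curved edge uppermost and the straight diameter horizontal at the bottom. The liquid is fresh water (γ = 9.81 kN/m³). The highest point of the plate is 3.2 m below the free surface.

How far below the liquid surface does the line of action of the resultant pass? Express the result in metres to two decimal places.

γ = 9.81 kN/m³.
The centroid lies 4r/(3π) = 0.755455 m above the diameter, so r − 4r/(3π) = 1.78 − 0.755455 = 1.02455 m below the topmost point, so the centroid depth is h_c = 3.2 + 1.02455 = 4.22455 m.
A = πr²/2 = π × 1.78²/2 = 4.97691 m².
Resultant F = γ·h_c·A = 9.81 × 4.22455 × 4.97691 = 206.257 kN.
I_c = (π/8 − 8/(9π))·r⁴ = 0.109757 × 1.78⁴ = 1.10182 m⁴.
Centre of pressure: y_p = y_c + I_c/(y_c·A) = 4.22455 + 1.10182/(4.22455 × 4.97691) = 4.22455 + 0.0524047 = 4.27695 m along the plane.

h_p = 4.28 m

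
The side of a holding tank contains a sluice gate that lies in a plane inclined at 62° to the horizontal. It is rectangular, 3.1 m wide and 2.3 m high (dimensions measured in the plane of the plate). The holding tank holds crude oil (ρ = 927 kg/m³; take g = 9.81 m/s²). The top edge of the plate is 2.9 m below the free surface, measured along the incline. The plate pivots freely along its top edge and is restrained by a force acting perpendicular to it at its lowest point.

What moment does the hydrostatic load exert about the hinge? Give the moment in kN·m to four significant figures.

γ = ρg = 927 × 9.81 / 1000 = 9.09387 kN/m³.
Let θ = 62° be the plate's angle to the horizontal; measure y along the incline from where the plane meets the free surface. Vertical depth h = y·sinθ with sinθ = 0.882948.
The centroid lies 2.3/2 = 1.15 m below the top edge, so y_c = 2.9 + 1.15 = 4.05 m and h_c = 4.05 × 0.882948 = 3.57594 m.
A = 3.1 × 2.3 = 7.13 m².
Resultant F = γ·h_c·A = 9.09387 × 3.57594 × 7.13 = 231.861 kN.
I_c = b·h³/12 = 3.1 × 2.3³/12 = 3.14314 m⁴.
Centre of pressure: y_p = y_c + I_c/(y_c·A) = 4.05 + 3.14314/(4.05 × 7.13) = 4.05 + 0.108848 = 4.15885 m along the plane.
The resultant acts 1.15 + 0.108848 = 1.25885 m (along the plate) below the hinge at the top edge, so the moment about the hinge is M = F × 1.25885 = 231.861 × 1.25885 = 291.878 kN·m.

M ≈ 291.9 kN·m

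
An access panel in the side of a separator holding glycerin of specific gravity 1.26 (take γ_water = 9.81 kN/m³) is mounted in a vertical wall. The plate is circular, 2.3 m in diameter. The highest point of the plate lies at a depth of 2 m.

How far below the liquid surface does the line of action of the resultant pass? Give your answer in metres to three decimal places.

γ = 1.26 × 9.81 = 12.3606 kN/m³.
The centroid is at the centre, 1.15 m below the top of the plate, so the centroid depth is h_c = 2 + 1.15 = 3.15 m.
A = π(1.15)² = 4.15476 m².
Resultant F = γ·h_c·A = 12.3606 × 3.15 × 4.15476 = 161.769 kN.
I_c = πr⁴/4 = π × 1.15⁴/4 = 1.37367 m⁴.
Centre of pressure: y_p = y_c + I_c/(y_c·A) = 3.15 + 1.37367/(3.15 × 4.15476) = 3.15 + 0.104961 = 3.25496 m along the plane.

h_p = 3.255 m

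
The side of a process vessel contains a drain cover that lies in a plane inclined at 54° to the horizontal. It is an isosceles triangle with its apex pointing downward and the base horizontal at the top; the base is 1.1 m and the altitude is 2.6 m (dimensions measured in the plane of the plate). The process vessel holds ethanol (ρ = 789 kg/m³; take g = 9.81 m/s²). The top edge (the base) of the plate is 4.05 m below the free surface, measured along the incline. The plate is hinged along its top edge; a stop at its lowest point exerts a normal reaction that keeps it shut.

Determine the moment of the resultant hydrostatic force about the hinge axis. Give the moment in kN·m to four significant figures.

M ≈ 41.52 kN·m

γ = ρg = 789 × 9.81 / 1000 = 7.74009 kN/m³.
Let θ = 54° be the plate's angle to the horizontal; measure y along the incline from where the plane meets the free surface. Vertical depth h = y·sinθ with sinθ = 0.809017.
With the apex down, the centroid sits h/3 = 2.6/3 = 0.866667 m below the base (the top edge), so y_c = 4.05 + 0.866667 = 4.91667 m and h_c = 4.91667 × 0.809017 = 3.97767 m.
A = ½ × 1.1 × 2.6 = 1.43 m².
Resultant F = γ·h_c·A = 7.74009 × 3.97767 × 1.43 = 44.0262 kN.
I_c = b·h³/36 = 1.1 × 2.6³/36 = 0.537044 m⁴.
Centre of pressure: y_p = y_c + I_c/(y_c·A) = 4.91667 + 0.537044/(4.91667 × 1.43) = 4.91667 + 0.0763841 = 4.99305 m along the plane.
The resultant acts 0.866667 + 0.0763841 = 0.943051 m (along the plate) below the hinge at the top edge, so the moment about the hinge is M = F × 0.943051 = 44.0262 × 0.943051 = 41.519 kN·m.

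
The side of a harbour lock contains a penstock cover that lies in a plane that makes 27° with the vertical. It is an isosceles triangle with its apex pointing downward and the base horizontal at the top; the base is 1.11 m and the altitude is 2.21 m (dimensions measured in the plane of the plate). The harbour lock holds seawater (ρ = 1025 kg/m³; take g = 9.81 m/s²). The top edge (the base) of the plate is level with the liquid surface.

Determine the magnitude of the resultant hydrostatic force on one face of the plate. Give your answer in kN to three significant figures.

F ≈ 8.10 kN

γ = ρg = 1025 × 9.81 / 1000 = 10.05525 kN/m³.
The plate makes 27° with the vertical, i.e. θ = 90° − 27° = 63° to the horizontal. Measuring y along the incline from the free-surface line, vertical depth h = y·sinθ with sinθ = 0.891007.
With the apex down, the centroid sits h/3 = 2.21/3 = 0.736667 m below the base (the top edge), so y_c = 0.736667 m and h_c = 0.736667 × 0.891007 = 0.656375 m.
A = ½ × 1.11 × 2.21 = 1.22655 m².
Resultant F = γ·h_c·A = 10.05525 × 0.656375 × 1.22655 = 8.09525 kN.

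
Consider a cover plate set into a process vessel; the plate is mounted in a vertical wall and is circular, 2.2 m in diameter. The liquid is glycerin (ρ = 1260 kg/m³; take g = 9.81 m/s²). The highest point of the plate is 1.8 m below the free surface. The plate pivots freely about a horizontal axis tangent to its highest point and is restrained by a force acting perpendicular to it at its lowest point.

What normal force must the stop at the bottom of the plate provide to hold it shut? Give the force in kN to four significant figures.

P ≈ 74.59 kN

γ = ρg = 1260 × 9.81 / 1000 = 12.3606 kN/m³.
The centroid is at the centre, 1.1 m below the top of the plate, so the centroid depth is h_c = 1.8 + 1.1 = 2.9 m.
A = π(1.1)² = 3.80133 m².
Resultant F = γ·h_c·A = 12.3606 × 2.9 × 3.80133 = 136.261 kN.
I_c = πr⁴/4 = π × 1.1⁴/4 = 1.1499 m⁴.
Centre of pressure: y_p = y_c + I_c/(y_c·A) = 2.9 + 1.1499/(2.9 × 3.80133) = 2.9 + 0.10431 = 3.00431 m along the plane.
The resultant acts 1.1 + 0.10431 = 1.20431 m (along the plate) below the hinge at the top edge, so the moment about the hinge is M = F × 1.20431 = 136.261 × 1.20431 = 164.1 kN·m.
A normal force at the bottom, 2.2 m from the hinge, must supply this moment: P = 164.1/2.2 = 74.5909 kN.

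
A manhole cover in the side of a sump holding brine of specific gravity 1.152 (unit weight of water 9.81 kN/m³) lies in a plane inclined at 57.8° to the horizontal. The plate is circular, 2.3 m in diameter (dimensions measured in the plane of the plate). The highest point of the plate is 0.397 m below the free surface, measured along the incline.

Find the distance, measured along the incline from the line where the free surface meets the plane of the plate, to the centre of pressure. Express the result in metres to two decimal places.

γ = 1.152 × 9.81 = 11.30112 kN/m³.
Let θ = 57.8° be the plate's angle to the horizontal; measure y along the incline from where the plane meets the free surface. Vertical depth h = y·sinθ with sinθ = 0.846193.
The centroid is at the centre, 1.15 m below the top of the plate, so y_c = 0.397 + 1.15 = 1.547 m and h_c = 1.547 × 0.846193 = 1.30906 m.
A = π(1.15)² = 4.15476 m².
Resultant F = γ·h_c·A = 11.30112 × 1.30906 × 4.15476 = 61.4649 kN.
I_c = πr⁴/4 = π × 1.15⁴/4 = 1.37367 m⁴.
Centre of pressure: y_p = y_c + I_c/(y_c·A) = 1.547 + 1.37367/(1.547 × 4.15476) = 1.547 + 0.21372 = 1.76072 m along the plane.

y_p = 1.76 m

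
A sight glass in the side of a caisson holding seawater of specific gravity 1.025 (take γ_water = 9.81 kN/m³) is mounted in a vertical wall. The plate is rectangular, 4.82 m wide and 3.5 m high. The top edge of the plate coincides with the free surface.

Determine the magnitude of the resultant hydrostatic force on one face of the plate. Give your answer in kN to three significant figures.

F ≈ 297 kN

γ = 1.025 × 9.81 = 10.05525 kN/m³.
The centroid lies 3.5/2 = 1.75 m below the top edge, so the centroid depth is h_c = 1.75 m.
A = 4.82 × 3.5 = 16.87 m².
Resultant F = γ·h_c·A = 10.05525 × 1.75 × 16.87 = 296.856 kN.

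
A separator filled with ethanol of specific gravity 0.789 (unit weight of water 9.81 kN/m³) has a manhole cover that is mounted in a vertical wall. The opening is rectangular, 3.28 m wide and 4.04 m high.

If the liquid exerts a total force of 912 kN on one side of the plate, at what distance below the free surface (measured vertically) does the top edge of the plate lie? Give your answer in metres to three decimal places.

γ = 0.789 × 9.81 = 7.74009 kN/m³.
A = 3.28 × 4.04 = 13.2512 m².
From F = γ·h_c·A, the centroid depth is h_c = 912/(7.74009 × 13.2512) = 8.89188 m.
The centroid lies 4.04/2 = 2.02 m below the top edge, so the top edge sits at h_top = 8.89188 − 2.02 = 6.87188 m below the surface.

d_top ≈ 6.872 m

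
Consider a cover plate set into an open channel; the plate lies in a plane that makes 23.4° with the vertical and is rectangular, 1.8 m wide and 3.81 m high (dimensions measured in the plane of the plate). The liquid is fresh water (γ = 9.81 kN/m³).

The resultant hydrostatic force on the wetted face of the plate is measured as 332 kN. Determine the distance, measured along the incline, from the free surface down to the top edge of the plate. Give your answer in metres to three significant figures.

y_top ≈ 3.47 m

γ = 9.81 kN/m³.
A = 1.8 × 3.81 = 6.858 m².
From F = γ·h_c·A, the centroid depth is h_c = 332/(9.81 × 6.858) = 4.93482 m.
The plate makes 23.4° with the vertical, i.e. θ = 90° − 23.4° = 66.6° to the horizontal. Measuring y along the incline from the free-surface line, vertical depth h = y·sinθ with sinθ = 0.917755.
Along the incline, y_c = h_c/sinθ = 4.93482/0.917755 = 5.37706 m.
The centroid lies 3.81/2 = 1.905 m below the top edge, so the top edge sits at y_top = 5.37706 − 1.905 = 3.47206 m along the incline.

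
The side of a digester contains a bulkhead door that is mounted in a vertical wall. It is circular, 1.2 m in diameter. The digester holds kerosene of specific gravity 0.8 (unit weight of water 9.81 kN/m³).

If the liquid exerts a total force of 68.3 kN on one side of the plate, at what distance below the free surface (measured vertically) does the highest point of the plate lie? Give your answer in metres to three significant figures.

d_top ≈ 7.10 m

γ = 0.8 × 9.81 = 7.848 kN/m³.
A = π(0.6)² = 1.13097 m².
From F = γ·h_c·A, the centroid depth is h_c = 68.3/(7.848 × 1.13097) = 7.69504 m.
The centroid is at the centre, 0.6 m below the top of the plate, so the highest point sits at h_top = 7.69504 − 0.6 = 7.09504 m below the surface.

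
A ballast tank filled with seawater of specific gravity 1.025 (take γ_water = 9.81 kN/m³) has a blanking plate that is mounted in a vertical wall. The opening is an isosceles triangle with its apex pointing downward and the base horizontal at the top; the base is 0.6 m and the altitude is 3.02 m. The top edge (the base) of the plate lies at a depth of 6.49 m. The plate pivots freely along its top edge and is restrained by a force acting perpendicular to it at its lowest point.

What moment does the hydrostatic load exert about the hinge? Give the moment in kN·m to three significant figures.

γ = 1.025 × 9.81 = 10.05525 kN/m³.
With the apex down, the centroid sits h/3 = 3.02/3 = 1.00667 m below the base (the top edge), so the centroid depth is h_c = 6.49 + 1.00667 = 7.49667 m.
A = ½ × 0.6 × 3.02 = 0.906 m².
Resultant F = γ·h_c·A = 10.05525 × 7.49667 × 0.906 = 68.2951 kN.
I_c = b·h³/36 = 0.6 × 3.02³/36 = 0.45906 m⁴.
Centre of pressure: y_p = y_c + I_c/(y_c·A) = 7.49667 + 0.45906/(7.49667 × 0.906) = 7.49667 + 0.0675885 = 7.56426 m along the plane.
The resultant acts 1.00667 + 0.0675885 = 1.07426 m (along the plate) below the hinge at the top edge, so the moment about the hinge is M = F × 1.07426 = 68.2951 × 1.07426 = 73.3667 kN·m.

M ≈ 73.4 kN·m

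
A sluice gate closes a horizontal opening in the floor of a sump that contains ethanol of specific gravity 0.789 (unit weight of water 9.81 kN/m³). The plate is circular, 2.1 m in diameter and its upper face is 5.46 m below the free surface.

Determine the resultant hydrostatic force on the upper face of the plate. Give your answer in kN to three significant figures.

γ = 0.789 × 9.81 = 7.74009 kN/m³.
The plate is horizontal, so pressure is uniform at p = γ·h = 7.74009 × 5.46 = 42.2609 kN/m².
A = π(1.05)² = 3.46361 m².
F = p·A = 42.2609 × 3.46361 = 146.375 kN.

F ≈ 146 kN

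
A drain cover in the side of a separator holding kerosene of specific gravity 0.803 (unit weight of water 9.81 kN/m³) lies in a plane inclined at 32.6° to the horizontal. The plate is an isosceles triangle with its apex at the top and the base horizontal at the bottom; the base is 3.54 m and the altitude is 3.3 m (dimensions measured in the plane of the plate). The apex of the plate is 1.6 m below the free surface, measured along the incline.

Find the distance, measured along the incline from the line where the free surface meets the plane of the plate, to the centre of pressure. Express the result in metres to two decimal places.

y_p = 3.96 m

γ = 0.803 × 9.81 = 7.87743 kN/m³.
Let θ = 32.6° be the plate's angle to the horizontal; measure y along the incline from where the plane meets the free surface. Vertical depth h = y·sinθ with sinθ = 0.538771.
With the apex up, the centroid sits 2h/3 = 2 × 3.3/3 = 2.2 m below the apex, so y_c = 1.6 + 2.2 = 3.8 m and h_c = 3.8 × 0.538771 = 2.04733 m.
A = ½ × 3.54 × 3.3 = 5.841 m².
Resultant F = γ·h_c·A = 7.87743 × 2.04733 × 5.841 = 94.2019 kN.
I_c = b·h³/36 = 3.54 × 3.3³/36 = 3.5338 m⁴.
Centre of pressure: y_p = y_c + I_c/(y_c·A) = 3.8 + 3.5338/(3.8 × 5.841) = 3.8 + 0.15921 = 3.95921 m along the plane.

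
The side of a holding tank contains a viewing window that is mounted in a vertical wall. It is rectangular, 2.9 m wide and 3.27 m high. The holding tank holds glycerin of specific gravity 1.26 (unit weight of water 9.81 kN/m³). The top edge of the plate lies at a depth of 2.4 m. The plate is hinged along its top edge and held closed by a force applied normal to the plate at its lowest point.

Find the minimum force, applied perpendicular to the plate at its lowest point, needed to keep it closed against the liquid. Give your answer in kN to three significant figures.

γ = 1.26 × 9.81 = 12.3606 kN/m³.
The centroid lies 3.27/2 = 1.635 m below the top edge, so the centroid depth is h_c = 2.4 + 1.635 = 4.035 m.
A = 2.9 × 3.27 = 9.483 m².
Resultant F = γ·h_c·A = 12.3606 × 4.035 × 9.483 = 472.965 kN.
I_c = b·h³/12 = 2.9 × 3.27³/12 = 8.45006 m⁴.
Centre of pressure: y_p = y_c + I_c/(y_c·A) = 4.035 + 8.45006/(4.035 × 9.483) = 4.035 + 0.220836 = 4.25584 m along the plane.
The resultant acts 1.635 + 0.220836 = 1.85584 m (along the plate) below the hinge at the top edge, so the moment about the hinge is M = F × 1.85584 = 472.965 × 1.85584 = 877.747 kN·m.
A normal force at the bottom, 3.27 m from the hinge, must supply this moment: P = 877.747/3.27 = 268.424 kN.

P ≈ 268 kN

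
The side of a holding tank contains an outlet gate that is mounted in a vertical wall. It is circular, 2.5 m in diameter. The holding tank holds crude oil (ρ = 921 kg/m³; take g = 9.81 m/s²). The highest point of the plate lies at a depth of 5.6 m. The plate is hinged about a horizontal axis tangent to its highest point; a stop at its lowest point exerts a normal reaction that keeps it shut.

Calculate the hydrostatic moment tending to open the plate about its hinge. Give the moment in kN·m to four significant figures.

γ = ρg = 921 × 9.81 / 1000 = 9.03501 kN/m³.
The centroid is at the centre, 1.25 m below the top of the plate, so the centroid depth is h_c = 5.6 + 1.25 = 6.85 m.
A = π(1.25)² = 4.90874 m².
Resultant F = γ·h_c·A = 9.03501 × 6.85 × 4.90874 = 303.801 kN.
I_c = πr⁴/4 = π × 1.25⁴/4 = 1.91748 m⁴.
Centre of pressure: y_p = y_c + I_c/(y_c·A) = 6.85 + 1.91748/(6.85 × 4.90874) = 6.85 + 0.0570256 = 6.90703 m along the plane.
The resultant acts 1.25 + 0.0570256 = 1.30703 m (along the plate) below the hinge at the top edge, so the moment about the hinge is M = F × 1.30703 = 303.801 × 1.30703 = 397.077 kN·m.

M ≈ 397.1 kN·m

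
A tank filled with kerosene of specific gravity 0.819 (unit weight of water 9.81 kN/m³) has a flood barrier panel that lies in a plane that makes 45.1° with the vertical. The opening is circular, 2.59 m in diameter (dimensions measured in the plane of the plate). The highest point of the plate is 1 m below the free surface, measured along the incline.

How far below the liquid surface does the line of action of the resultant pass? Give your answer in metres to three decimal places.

γ = 0.819 × 9.81 = 8.03439 kN/m³.
The plate makes 45.1° with the vertical, i.e. θ = 90° − 45.1° = 44.9° to the horizontal. Measuring y along the incline from the free-surface line, vertical depth h = y·sinθ with sinθ = 0.705872.
The centroid is at the centre, 1.295 m below the top of the plate, so y_c = 1 + 1.295 = 2.295 m and h_c = 2.295 × 0.705872 = 1.61998 m.
A = π(1.295)² = 5.26853 m².
Resultant F = γ·h_c·A = 8.03439 × 1.61998 × 5.26853 = 68.5728 kN.
I_c = πr⁴/4 = π × 1.295⁴/4 = 2.20886 m⁴.
Centre of pressure: y_p = y_c + I_c/(y_c·A) = 2.295 + 2.20886/(2.295 × 5.26853) = 2.295 + 0.182682 = 2.47768 m along the plane.
Vertically, h_p = y_p·sinθ = 2.47768 × 0.705872 = 1.74892 m.

h_p = 1.749 m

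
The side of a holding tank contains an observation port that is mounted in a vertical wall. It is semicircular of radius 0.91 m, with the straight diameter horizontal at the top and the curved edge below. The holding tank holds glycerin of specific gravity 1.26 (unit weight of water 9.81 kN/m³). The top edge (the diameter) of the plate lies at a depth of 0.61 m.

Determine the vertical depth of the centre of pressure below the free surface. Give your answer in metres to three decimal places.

γ = 1.26 × 9.81 = 12.3606 kN/m³.
The centroid of a semicircle lies 4r/(3π) = 0.386216 m from the diameter, here below the top edge, so the centroid depth is h_c = 0.61 + 0.386216 = 0.996216 m.
A = πr²/2 = π × 0.91²/2 = 1.30078 m².
Resultant F = γ·h_c·A = 12.3606 × 0.996216 × 1.30078 = 16.0176 kN.
I_c = (π/8 − 8/(9π))·r⁴ = 0.109757 × 0.91⁴ = 0.0752658 m⁴.
Centre of pressure: y_p = y_c + I_c/(y_c·A) = 0.996216 + 0.0752658/(0.996216 × 1.30078) = 0.996216 + 0.0580818 = 1.0543 m along the plane.

h_p = 1.054 m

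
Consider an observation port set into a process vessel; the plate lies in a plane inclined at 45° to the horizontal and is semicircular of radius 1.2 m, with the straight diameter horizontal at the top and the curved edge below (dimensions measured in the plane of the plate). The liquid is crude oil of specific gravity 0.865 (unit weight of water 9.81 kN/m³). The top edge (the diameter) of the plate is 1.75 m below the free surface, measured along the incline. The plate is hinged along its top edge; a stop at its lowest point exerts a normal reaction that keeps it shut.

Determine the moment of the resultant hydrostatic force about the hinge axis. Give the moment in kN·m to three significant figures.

M ≈ 17.0 kN·m

γ = 0.865 × 9.81 = 8.48565 kN/m³.
Let θ = 45° be the plate's angle to the horizontal; measure y along the incline from where the plane meets the free surface. Vertical depth h = y·sinθ with sinθ = 0.707107.
The centroid of a semicircle lies 4r/(3π) = 0.509296 m from the diameter, here below the top edge, so y_c = 1.75 + 0.509296 = 2.2593 m and h_c = 2.2593 × 0.707107 = 1.59757 m.
A = πr²/2 = π × 1.2²/2 = 2.26195 m².
Resultant F = γ·h_c·A = 8.48565 × 1.59757 × 2.26195 = 30.6639 kN.
I_c = (π/8 − 8/(9π))·r⁴ = 0.109757 × 1.2⁴ = 0.227592 m⁴.
Centre of pressure: y_p = y_c + I_c/(y_c·A) = 2.2593 + 0.227592/(2.2593 × 2.26195) = 2.2593 + 0.0445349 = 2.30383 m along the plane.
The resultant acts 0.509296 + 0.0445349 = 0.553831 m (along the plate) below the hinge at the top edge, so the moment about the hinge is M = F × 0.553831 = 30.6639 × 0.553831 = 16.9826 kN·m.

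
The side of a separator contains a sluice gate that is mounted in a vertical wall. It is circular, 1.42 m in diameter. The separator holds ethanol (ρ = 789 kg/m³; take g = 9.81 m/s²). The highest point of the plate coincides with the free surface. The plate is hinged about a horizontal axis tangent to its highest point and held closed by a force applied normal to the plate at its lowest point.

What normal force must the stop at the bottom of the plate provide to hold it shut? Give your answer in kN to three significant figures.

P ≈ 5.44 kN

γ = ρg = 789 × 9.81 / 1000 = 7.74009 kN/m³.
The centroid is at the centre, 0.71 m below the top of the plate, so the centroid depth is h_c = 0.71 m.
A = π(0.71)² = 1.58368 m².
Resultant F = γ·h_c·A = 7.74009 × 0.71 × 1.58368 = 8.70306 kN.
I_c = πr⁴/4 = π × 0.71⁴/4 = 0.199583 m⁴.
Centre of pressure: y_p = y_c + I_c/(y_c·A) = 0.71 + 0.199583/(0.71 × 1.58368) = 0.71 + 0.1775 = 0.8875 m along the plane.
The resultant acts 0.71 + 0.1775 = 0.8875 m (along the plate) below the hinge at the top edge, so the moment about the hinge is M = F × 0.8875 = 8.70306 × 0.8875 = 7.72397 kN·m.
A normal force at the bottom, 1.42 m from the hinge, must supply this moment: P = 7.72397/1.42 = 5.43942 kN.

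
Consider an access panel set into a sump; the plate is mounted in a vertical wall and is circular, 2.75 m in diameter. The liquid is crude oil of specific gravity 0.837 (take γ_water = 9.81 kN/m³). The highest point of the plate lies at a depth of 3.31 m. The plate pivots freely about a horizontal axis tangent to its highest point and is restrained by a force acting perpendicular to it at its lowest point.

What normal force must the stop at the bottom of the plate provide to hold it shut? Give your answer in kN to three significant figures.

P ≈ 123 kN

γ = 0.837 × 9.81 = 8.21097 kN/m³.
The centroid is at the centre, 1.375 m below the top of the plate, so the centroid depth is h_c = 3.31 + 1.375 = 4.685 m.
A = π(1.375)² = 5.93957 m².
Resultant F = γ·h_c·A = 8.21097 × 4.685 × 5.93957 = 228.486 kN.
I_c = πr⁴/4 = π × 1.375⁴/4 = 2.80738 m⁴.
Centre of pressure: y_p = y_c + I_c/(y_c·A) = 4.685 + 2.80738/(4.685 × 5.93957) = 4.685 + 0.100887 = 4.78589 m along the plane.
The resultant acts 1.375 + 0.100887 = 1.47589 m (along the plate) below the hinge at the top edge, so the moment about the hinge is M = F × 1.47589 = 228.486 × 1.47589 = 337.22 kN·m.
A normal force at the bottom, 2.75 m from the hinge, must supply this moment: P = 337.22/2.75 = 122.625 kN.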